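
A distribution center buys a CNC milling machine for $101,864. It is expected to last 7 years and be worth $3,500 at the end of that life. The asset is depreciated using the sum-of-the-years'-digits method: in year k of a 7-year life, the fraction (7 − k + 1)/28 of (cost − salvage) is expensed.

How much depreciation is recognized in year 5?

$10,539

Depreciable base = $101,864 − $3,500 = $98,364.
Sum of the years' digits = 7+6+5+4+3+2+1 = 28.
Year 1: $98,364 × 7/28 = $24,591. Book value $77,273.
Year 2: $98,364 × 6/28 = $21,078. Book value $56,195.
Year 3: $98,364 × 5/28 = $17,565. Book value $38,630.
Year 4: $98,364 × 4/28 = $14,052. Book value $24,578.
Year 5: $98,364 × 3/28 = $10,539. Book value $14,039.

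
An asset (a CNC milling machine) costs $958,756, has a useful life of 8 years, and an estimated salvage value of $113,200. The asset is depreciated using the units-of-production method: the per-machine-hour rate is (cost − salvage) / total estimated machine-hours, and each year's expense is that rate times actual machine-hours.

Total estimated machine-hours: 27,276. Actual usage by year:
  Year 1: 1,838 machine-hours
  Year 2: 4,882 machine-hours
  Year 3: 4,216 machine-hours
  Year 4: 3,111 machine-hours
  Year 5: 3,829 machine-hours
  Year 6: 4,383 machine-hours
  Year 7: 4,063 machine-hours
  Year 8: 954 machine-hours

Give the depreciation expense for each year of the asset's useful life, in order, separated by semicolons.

Depreciable base = $958,756 − $113,200 = $845,556.
Rate = $845,556 / 27,276 machine-hours = $31 per machine-hour.
Year 1: 1,838 × $31 = $56,978. Book value $901,778.
Year 2: 4,882 × $31 = $151,342. Book value $750,436.
Year 3: 4,216 × $31 = $130,696. Book value $619,740.
Year 4: 3,111 × $31 = $96,441. Book value $523,299.
Year 5: 3,829 × $31 = $118,699. Book value $404,600.
Year 6: 4,383 × $31 = $135,873. Book value $268,727.
Year 7: 4,063 × $31 = $125,953. Book value $142,774.
Year 8: 954 × $31 = $29,574. Book value $113,200.

$56,978; $151,342; $130,696; $96,441; $118,699; $135,873; $125,953; $29,574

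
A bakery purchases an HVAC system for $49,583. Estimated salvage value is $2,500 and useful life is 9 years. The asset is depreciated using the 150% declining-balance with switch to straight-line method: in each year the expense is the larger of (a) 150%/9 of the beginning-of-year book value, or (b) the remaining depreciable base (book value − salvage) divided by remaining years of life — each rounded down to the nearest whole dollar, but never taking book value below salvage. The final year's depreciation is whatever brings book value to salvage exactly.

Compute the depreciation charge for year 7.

$4,283

Depreciable base = $49,583 − $2,500 = $47,083.
Year 1: DB = ⌊$49,583 × 150%/9⌋ = $8,263; SL = ⌊$47,083/9⌋ = $5,231 → take DB $8,263. Book value $41,320.
Year 2: DB = ⌊$41,320 × 150%/9⌋ = $6,886; SL = ⌊$38,820/8⌋ = $4,852 → take DB $6,886. Book value $34,434.
Year 3: DB = ⌊$34,434 × 150%/9⌋ = $5,739; SL = ⌊$31,934/7⌋ = $4,562 → take DB $5,739. Book value $28,695.
Year 4: DB = ⌊$28,695 × 150%/9⌋ = $4,782; SL = ⌊$26,195/6⌋ = $4,365 → take DB $4,782. Book value $23,913.
Year 5: DB = ⌊$23,913 × 150%/9⌋ = $3,985; SL = ⌊$21,413/5⌋ = $4,282 → take SL $4,282. Book value $19,631.
Year 6: DB = ⌊$19,631 × 150%/9⌋ = $3,271; SL = ⌊$17,131/4⌋ = $4,282 → take SL $4,282. Book value $15,349.
Year 7: DB = ⌊$15,349 × 150%/9⌋ = $2,558; SL = ⌊$12,849/3⌋ = $4,283 → take SL $4,283. Book value $11,066.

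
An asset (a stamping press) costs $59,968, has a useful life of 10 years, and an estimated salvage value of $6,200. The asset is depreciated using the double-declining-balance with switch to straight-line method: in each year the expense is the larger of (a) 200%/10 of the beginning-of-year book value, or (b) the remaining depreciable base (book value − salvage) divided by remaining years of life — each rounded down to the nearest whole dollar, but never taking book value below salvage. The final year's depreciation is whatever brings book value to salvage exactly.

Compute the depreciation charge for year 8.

$2,515

Depreciable base = $59,968 − $6,200 = $53,768.
Year 1: DB = ⌊$59,968 × 200%/10⌋ = $11,993; SL = ⌊$53,768/10⌋ = $5,376 → take DB $11,993. Book value $47,975.
Year 2: DB = ⌊$47,975 × 200%/10⌋ = $9,595; SL = ⌊$41,775/9⌋ = $4,641 → take DB $9,595. Book value $38,380.
Year 3: DB = ⌊$38,380 × 200%/10⌋ = $7,676; SL = ⌊$32,180/8⌋ = $4,022 → take DB $7,676. Book value $30,704.
Year 4: DB = ⌊$30,704 × 200%/10⌋ = $6,140; SL = ⌊$24,504/7⌋ = $3,500 → take DB $6,140. Book value $24,564.
Year 5: DB = ⌊$24,564 × 200%/10⌋ = $4,912; SL = ⌊$18,364/6⌋ = $3,060 → take DB $4,912. Book value $19,652.
Year 6: DB = ⌊$19,652 × 200%/10⌋ = $3,930; SL = ⌊$13,452/5⌋ = $2,690 → take DB $3,930. Book value $15,722.
Year 7: DB = ⌊$15,722 × 200%/10⌋ = $3,144; SL = ⌊$9,522/4⌋ = $2,380 → take DB $3,144. Book value $12,578.
Year 8: DB = ⌊$12,578 × 200%/10⌋ = $2,515; SL = ⌊$6,378/3⌋ = $2,126 → take DB $2,515. Book value $10,063.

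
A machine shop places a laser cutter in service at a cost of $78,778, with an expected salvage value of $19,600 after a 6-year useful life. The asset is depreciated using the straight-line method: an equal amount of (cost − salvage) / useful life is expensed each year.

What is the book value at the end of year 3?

Depreciable base = $78,778 − $19,600 = $59,178.
Annual expense = $59,178 / 6 = $9,863.
End of year 1: book value $68,915.
End of year 2: book value $59,052.
End of year 3: book value $49,189.

$49,189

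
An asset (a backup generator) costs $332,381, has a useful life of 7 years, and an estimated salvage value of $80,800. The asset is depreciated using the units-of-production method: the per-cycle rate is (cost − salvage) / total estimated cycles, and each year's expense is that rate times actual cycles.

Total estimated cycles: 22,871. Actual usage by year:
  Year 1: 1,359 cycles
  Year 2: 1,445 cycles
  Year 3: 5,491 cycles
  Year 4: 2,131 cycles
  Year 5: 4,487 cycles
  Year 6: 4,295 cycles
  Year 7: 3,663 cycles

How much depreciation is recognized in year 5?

Depreciable base = $332,381 − $80,800 = $251,581.
Rate = $251,581 / 22,871 cycles = $11 per cycle.
Year 1: 1,359 × $11 = $14,949. Book value $317,432.
Year 2: 1,445 × $11 = $15,895. Book value $301,537.
Year 3: 5,491 × $11 = $60,401. Book value $241,136.
Year 4: 2,131 × $11 = $23,441. Book value $217,695.
Year 5: 4,487 × $11 = $49,357. Book value $168,338.

$49,357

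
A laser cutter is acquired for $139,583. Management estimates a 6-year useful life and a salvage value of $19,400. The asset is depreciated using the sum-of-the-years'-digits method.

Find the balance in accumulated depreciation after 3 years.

Depreciable base = $139,583 − $19,400 = $120,183.
Sum of the years' digits = 6+5+4+3+2+1 = 21.
Year 1: $120,183 × 6/21 = $34,338. Book value $105,245.
Year 2: $120,183 × 5/21 = $28,615. Book value $76,630.
Year 3: $120,183 × 4/21 = $22,892. Book value $53,738.
Accumulated through year 3 = $139,583 − $53,738 = $85,845.

$85,845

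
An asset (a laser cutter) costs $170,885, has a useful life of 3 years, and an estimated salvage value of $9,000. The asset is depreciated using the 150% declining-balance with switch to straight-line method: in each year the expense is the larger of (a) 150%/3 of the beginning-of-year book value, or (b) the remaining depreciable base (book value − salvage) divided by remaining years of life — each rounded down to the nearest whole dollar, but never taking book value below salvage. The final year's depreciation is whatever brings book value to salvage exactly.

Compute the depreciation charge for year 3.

$33,722

Depreciable base = $170,885 − $9,000 = $161,885.
Year 1: DB = ⌊$170,885 × 150%/3⌋ = $85,442; SL = ⌊$161,885/3⌋ = $53,961 → take DB $85,442. Book value $85,443.
Year 2: DB = ⌊$85,443 × 150%/3⌋ = $42,721; SL = ⌊$76,443/2⌋ = $38,221 → take DB $42,721. Book value $42,722.
Year 3 (final): $42,722 − $9,000 = $33,722. Book value $9,000.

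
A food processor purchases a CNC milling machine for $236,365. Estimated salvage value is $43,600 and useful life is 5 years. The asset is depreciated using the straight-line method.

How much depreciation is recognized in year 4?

Depreciable base = $236,365 − $43,600 = $192,765.
Annual expense = $192,765 / 5 = $38,553.

$38,553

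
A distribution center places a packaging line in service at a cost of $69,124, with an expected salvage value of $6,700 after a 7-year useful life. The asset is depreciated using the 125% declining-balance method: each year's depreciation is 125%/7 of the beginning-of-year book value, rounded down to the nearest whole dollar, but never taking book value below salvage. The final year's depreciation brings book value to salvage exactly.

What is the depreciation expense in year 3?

Depreciable base = $69,124 − $6,700 = $62,424.
Year 1: ⌊$69,124 × 125%/7⌋ = $12,343. Book value $56,781.
Year 2: ⌊$56,781 × 125%/7⌋ = $10,139. Book value $46,642.
Year 3: ⌊$46,642 × 125%/7⌋ = $8,328. Book value $38,314.

$8,328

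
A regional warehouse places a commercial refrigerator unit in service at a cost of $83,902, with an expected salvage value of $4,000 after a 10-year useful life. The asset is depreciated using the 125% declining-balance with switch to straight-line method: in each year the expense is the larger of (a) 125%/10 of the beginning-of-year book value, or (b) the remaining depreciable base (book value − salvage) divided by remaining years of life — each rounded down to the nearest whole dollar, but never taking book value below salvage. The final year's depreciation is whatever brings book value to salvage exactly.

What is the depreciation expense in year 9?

Depreciable base = $83,902 − $4,000 = $79,902.
Year 1: DB = ⌊$83,902 × 125%/10⌋ = $10,487; SL = ⌊$79,902/10⌋ = $7,990 → take DB $10,487. Book value $73,415.
Year 2: DB = ⌊$73,415 × 125%/10⌋ = $9,176; SL = ⌊$69,415/9⌋ = $7,712 → take DB $9,176. Book value $64,239.
Year 3: DB = ⌊$64,239 × 125%/10⌋ = $8,029; SL = ⌊$60,239/8⌋ = $7,529 → take DB $8,029. Book value $56,210.
Year 4: DB = ⌊$56,210 × 125%/10⌋ = $7,026; SL = ⌊$52,210/7⌋ = $7,458 → take SL $7,458. Book value $48,752.
Year 5: DB = ⌊$48,752 × 125%/10⌋ = $6,094; SL = ⌊$44,752/6⌋ = $7,458 → take SL $7,458. Book value $41,294.
Year 6: DB = ⌊$41,294 × 125%/10⌋ = $5,161; SL = ⌊$37,294/5⌋ = $7,458 → take SL $7,458. Book value $33,836.
Year 7: DB = ⌊$33,836 × 125%/10⌋ = $4,229; SL = ⌊$29,836/4⌋ = $7,459 → take SL $7,459. Book value $26,377.
Year 8: DB = ⌊$26,377 × 125%/10⌋ = $3,297; SL = ⌊$22,377/3⌋ = $7,459 → take SL $7,459. Book value $18,918.
Year 9: DB = ⌊$18,918 × 125%/10⌋ = $2,364; SL = ⌊$14,918/2⌋ = $7,459 → take SL $7,459. Book value $11,459.

$7,459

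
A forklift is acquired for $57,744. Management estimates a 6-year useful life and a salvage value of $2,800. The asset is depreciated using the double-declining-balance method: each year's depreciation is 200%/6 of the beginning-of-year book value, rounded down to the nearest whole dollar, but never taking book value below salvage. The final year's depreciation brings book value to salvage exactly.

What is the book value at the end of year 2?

Depreciable base = $57,744 − $2,800 = $54,944.
Year 1: ⌊$57,744 × 200%/6⌋ = $19,248. Book value $38,496.
Year 2: ⌊$38,496 × 200%/6⌋ = $12,832. Book value $25,664.

$25,664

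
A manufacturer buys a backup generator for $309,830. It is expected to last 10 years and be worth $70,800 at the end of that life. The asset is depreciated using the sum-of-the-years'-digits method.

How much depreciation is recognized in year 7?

$17,384

Depreciable base = $309,830 − $70,800 = $239,030.
Sum of the years' digits = 10+9+8+7+6+5+4+3+2+1 = 55.
Year 1: $239,030 × 10/55 = $43,460. Book value $266,370.
Year 2: $239,030 × 9/55 = $39,114. Book value $227,256.
Year 3: $239,030 × 8/55 = $34,768. Book value $192,488.
Year 4: $239,030 × 7/55 = $30,422. Book value $162,066.
Year 5: $239,030 × 6/55 = $26,076. Book value $135,990.
Year 6: $239,030 × 5/55 = $21,730. Book value $114,260.
Year 7: $239,030 × 4/55 = $17,384. Book value $96,876.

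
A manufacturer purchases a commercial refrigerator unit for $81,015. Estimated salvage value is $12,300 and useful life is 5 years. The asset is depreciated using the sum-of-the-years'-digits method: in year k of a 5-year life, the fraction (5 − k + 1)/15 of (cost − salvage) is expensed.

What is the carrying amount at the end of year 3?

$26,043

Depreciable base = $81,015 − $12,300 = $68,715.
Sum of the years' digits = 5+4+3+2+1 = 15.
Year 1: $68,715 × 5/15 = $22,905. Book value $58,110.
Year 2: $68,715 × 4/15 = $18,324. Book value $39,786.
Year 3: $68,715 × 3/15 = $13,743. Book value $26,043.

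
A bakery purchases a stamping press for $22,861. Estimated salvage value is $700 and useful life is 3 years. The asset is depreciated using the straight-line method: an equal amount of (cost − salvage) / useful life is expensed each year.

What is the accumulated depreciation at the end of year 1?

$7,387

Depreciable base = $22,861 − $700 = $22,161.
Annual expense = $22,161 / 3 = $7,387.
End of year 1: book value $15,474.
Accumulated through year 1 = $22,861 − $15,474 = $7,387.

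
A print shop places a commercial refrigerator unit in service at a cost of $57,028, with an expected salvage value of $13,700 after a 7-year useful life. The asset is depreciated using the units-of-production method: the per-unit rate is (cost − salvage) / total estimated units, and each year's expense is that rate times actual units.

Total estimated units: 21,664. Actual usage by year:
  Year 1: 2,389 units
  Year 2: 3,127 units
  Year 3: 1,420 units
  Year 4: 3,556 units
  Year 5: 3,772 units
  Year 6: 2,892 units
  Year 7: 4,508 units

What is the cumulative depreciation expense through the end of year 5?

$28,528

Depreciable base = $57,028 − $13,700 = $43,328.
Rate = $43,328 / 21,664 units = $2 per unit.
Year 1: 2,389 × $2 = $4,778. Book value $52,250.
Year 2: 3,127 × $2 = $6,254. Book value $45,996.
Year 3: 1,420 × $2 = $2,840. Book value $43,156.
Year 4: 3,556 × $2 = $7,112. Book value $36,044.
Year 5: 3,772 × $2 = $7,544. Book value $28,500.
Accumulated through year 5 = $57,028 − $28,500 = $28,528.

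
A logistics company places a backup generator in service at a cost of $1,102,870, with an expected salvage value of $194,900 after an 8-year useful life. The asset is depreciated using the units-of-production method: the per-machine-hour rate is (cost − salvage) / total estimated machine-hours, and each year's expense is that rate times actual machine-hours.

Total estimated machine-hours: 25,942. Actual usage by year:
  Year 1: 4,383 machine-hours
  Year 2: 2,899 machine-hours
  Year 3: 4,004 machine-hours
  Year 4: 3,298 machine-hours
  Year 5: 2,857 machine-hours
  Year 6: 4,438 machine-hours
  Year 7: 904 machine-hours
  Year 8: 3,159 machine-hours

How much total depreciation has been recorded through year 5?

Depreciable base = $1,102,870 − $194,900 = $907,970.
Rate = $907,970 / 25,942 machine-hours = $35 per machine-hour.
Year 1: 4,383 × $35 = $153,405. Book value $949,465.
Year 2: 2,899 × $35 = $101,465. Book value $848,000.
Year 3: 4,004 × $35 = $140,140. Book value $707,860.
Year 4: 3,298 × $35 = $115,430. Book value $592,430.
Year 5: 2,857 × $35 = $99,995. Book value $492,435.
Accumulated through year 5 = $1,102,870 − $492,435 = $610,435.

$610,435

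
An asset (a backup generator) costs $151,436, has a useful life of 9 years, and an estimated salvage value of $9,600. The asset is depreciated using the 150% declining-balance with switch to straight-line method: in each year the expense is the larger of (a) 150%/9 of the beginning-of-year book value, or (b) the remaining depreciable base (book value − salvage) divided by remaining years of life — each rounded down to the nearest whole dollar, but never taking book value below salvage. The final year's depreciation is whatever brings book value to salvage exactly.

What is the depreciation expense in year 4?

Depreciable base = $151,436 − $9,600 = $141,836.
Year 1: DB = ⌊$151,436 × 150%/9⌋ = $25,239; SL = ⌊$141,836/9⌋ = $15,759 → take DB $25,239. Book value $126,197.
Year 2: DB = ⌊$126,197 × 150%/9⌋ = $21,032; SL = ⌊$116,597/8⌋ = $14,574 → take DB $21,032. Book value $105,165.
Year 3: DB = ⌊$105,165 × 150%/9⌋ = $17,527; SL = ⌊$95,565/7⌋ = $13,652 → take DB $17,527. Book value $87,638.
Year 4: DB = ⌊$87,638 × 150%/9⌋ = $14,606; SL = ⌊$78,038/6⌋ = $13,006 → take DB $14,606. Book value $73,032.

$14,606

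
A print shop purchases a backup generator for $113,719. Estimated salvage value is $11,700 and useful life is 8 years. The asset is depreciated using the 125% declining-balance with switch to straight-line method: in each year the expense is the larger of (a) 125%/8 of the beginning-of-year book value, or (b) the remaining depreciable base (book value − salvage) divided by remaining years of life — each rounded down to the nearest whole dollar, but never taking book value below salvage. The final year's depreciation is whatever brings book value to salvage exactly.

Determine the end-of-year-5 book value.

Depreciable base = $113,719 − $11,700 = $102,019.
Year 1: DB = ⌊$113,719 × 125%/8⌋ = $17,768; SL = ⌊$102,019/8⌋ = $12,752 → take DB $17,768. Book value $95,951.
Year 2: DB = ⌊$95,951 × 125%/8⌋ = $14,992; SL = ⌊$84,251/7⌋ = $12,035 → take DB $14,992. Book value $80,959.
Year 3: DB = ⌊$80,959 × 125%/8⌋ = $12,649; SL = ⌊$69,259/6⌋ = $11,543 → take DB $12,649. Book value $68,310.
Year 4: DB = ⌊$68,310 × 125%/8⌋ = $10,673; SL = ⌊$56,610/5⌋ = $11,322 → take SL $11,322. Book value $56,988.
Year 5: DB = ⌊$56,988 × 125%/8⌋ = $8,904; SL = ⌊$45,288/4⌋ = $11,322 → take SL $11,322. Book value $45,666.

$45,666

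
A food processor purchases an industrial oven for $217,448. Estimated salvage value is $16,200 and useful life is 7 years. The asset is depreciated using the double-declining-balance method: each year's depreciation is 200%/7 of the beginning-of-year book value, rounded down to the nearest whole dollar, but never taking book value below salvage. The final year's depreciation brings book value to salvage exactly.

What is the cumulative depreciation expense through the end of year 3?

Depreciable base = $217,448 − $16,200 = $201,248.
Year 1: ⌊$217,448 × 200%/7⌋ = $62,128. Book value $155,320.
Year 2: ⌊$155,320 × 200%/7⌋ = $44,377. Book value $110,943.
Year 3: ⌊$110,943 × 200%/7⌋ = $31,698. Book value $79,245.
Accumulated through year 3 = $217,448 − $79,245 = $138,203.

$138,203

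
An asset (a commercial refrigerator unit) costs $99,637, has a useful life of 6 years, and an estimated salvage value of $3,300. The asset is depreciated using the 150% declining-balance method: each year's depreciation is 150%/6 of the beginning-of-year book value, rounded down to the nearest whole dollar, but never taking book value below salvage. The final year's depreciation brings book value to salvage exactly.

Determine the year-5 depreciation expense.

Depreciable base = $99,637 − $3,300 = $96,337.
Year 1: ⌊$99,637 × 150%/6⌋ = $24,909. Book value $74,728.
Year 2: ⌊$74,728 × 150%/6⌋ = $18,682. Book value $56,046.
Year 3: ⌊$56,046 × 150%/6⌋ = $14,011. Book value $42,035.
Year 4: ⌊$42,035 × 150%/6⌋ = $10,508. Book value $31,527.
Year 5: ⌊$31,527 × 150%/6⌋ = $7,881. Book value $23,646.

$7,881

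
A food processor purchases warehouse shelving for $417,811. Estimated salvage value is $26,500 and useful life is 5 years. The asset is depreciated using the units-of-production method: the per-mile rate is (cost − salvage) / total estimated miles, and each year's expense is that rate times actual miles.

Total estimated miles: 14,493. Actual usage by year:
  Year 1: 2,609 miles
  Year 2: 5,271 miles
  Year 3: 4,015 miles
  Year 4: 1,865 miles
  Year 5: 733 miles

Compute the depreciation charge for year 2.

Depreciable base = $417,811 − $26,500 = $391,311.
Rate = $391,311 / 14,493 miles = $27 per mile.
Year 1: 2,609 × $27 = $70,443. Book value $347,368.
Year 2: 5,271 × $27 = $142,317. Book value $205,051.

$142,317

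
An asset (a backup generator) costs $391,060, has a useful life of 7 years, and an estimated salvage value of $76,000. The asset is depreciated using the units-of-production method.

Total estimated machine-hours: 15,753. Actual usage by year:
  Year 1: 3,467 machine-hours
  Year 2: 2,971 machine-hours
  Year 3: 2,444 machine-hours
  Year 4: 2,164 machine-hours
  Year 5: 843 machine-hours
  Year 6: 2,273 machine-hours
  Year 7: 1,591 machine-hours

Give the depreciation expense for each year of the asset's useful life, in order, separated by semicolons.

$69,340; $59,420; $48,880; $43,280; $16,860; $45,460; $31,820

Depreciable base = $391,060 − $76,000 = $315,060.
Rate = $315,060 / 15,753 machine-hours = $20 per machine-hour.
Year 1: 3,467 × $20 = $69,340. Book value $321,720.
Year 2: 2,971 × $20 = $59,420. Book value $262,300.
Year 3: 2,444 × $20 = $48,880. Book value $213,420.
Year 4: 2,164 × $20 = $43,280. Book value $170,140.
Year 5: 843 × $20 = $16,860. Book value $153,280.
Year 6: 2,273 × $20 = $45,460. Book value $107,820.
Year 7: 1,591 × $20 = $31,820. Book value $76,000.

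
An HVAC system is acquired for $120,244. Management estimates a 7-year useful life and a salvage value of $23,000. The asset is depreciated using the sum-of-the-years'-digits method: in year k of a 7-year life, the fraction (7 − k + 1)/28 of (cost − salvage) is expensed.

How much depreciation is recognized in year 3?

Depreciable base = $120,244 − $23,000 = $97,244.
Sum of the years' digits = 7+6+5+4+3+2+1 = 28.
Year 1: $97,244 × 7/28 = $24,311. Book value $95,933.
Year 2: $97,244 × 6/28 = $20,838. Book value $75,095.
Year 3: $97,244 × 5/28 = $17,365. Book value $57,730.

$17,365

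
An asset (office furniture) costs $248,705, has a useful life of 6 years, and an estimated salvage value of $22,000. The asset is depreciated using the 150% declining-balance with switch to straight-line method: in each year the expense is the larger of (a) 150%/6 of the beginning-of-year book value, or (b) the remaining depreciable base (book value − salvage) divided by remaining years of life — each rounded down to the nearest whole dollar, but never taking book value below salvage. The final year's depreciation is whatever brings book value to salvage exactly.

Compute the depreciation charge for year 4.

$27,641

Depreciable base = $248,705 − $22,000 = $226,705.
Year 1: DB = ⌊$248,705 × 150%/6⌋ = $62,176; SL = ⌊$226,705/6⌋ = $37,784 → take DB $62,176. Book value $186,529.
Year 2: DB = ⌊$186,529 × 150%/6⌋ = $46,632; SL = ⌊$164,529/5⌋ = $32,905 → take DB $46,632. Book value $139,897.
Year 3: DB = ⌊$139,897 × 150%/6⌋ = $34,974; SL = ⌊$117,897/4⌋ = $29,474 → take DB $34,974. Book value $104,923.
Year 4: DB = ⌊$104,923 × 150%/6⌋ = $26,230; SL = ⌊$82,923/3⌋ = $27,641 → take SL $27,641. Book value $77,282.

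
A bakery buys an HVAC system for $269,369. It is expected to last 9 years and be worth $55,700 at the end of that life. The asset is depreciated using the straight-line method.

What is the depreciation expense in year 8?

$23,741

Depreciable base = $269,369 − $55,700 = $213,669.
Annual expense = $213,669 / 9 = $23,741.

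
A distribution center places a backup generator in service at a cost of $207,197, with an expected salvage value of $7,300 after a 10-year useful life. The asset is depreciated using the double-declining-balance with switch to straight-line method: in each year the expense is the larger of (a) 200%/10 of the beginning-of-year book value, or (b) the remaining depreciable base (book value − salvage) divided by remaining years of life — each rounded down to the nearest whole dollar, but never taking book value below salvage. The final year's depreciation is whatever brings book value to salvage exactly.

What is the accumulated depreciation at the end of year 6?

Depreciable base = $207,197 − $7,300 = $199,897.
Year 1: DB = ⌊$207,197 × 200%/10⌋ = $41,439; SL = ⌊$199,897/10⌋ = $19,989 → take DB $41,439. Book value $165,758.
Year 2: DB = ⌊$165,758 × 200%/10⌋ = $33,151; SL = ⌊$158,458/9⌋ = $17,606 → take DB $33,151. Book value $132,607.
Year 3: DB = ⌊$132,607 × 200%/10⌋ = $26,521; SL = ⌊$125,307/8⌋ = $15,663 → take DB $26,521. Book value $106,086.
Year 4: DB = ⌊$106,086 × 200%/10⌋ = $21,217; SL = ⌊$98,786/7⌋ = $14,112 → take DB $21,217. Book value $84,869.
Year 5: DB = ⌊$84,869 × 200%/10⌋ = $16,973; SL = ⌊$77,569/6⌋ = $12,928 → take DB $16,973. Book value $67,896.
Year 6: DB = ⌊$67,896 × 200%/10⌋ = $13,579; SL = ⌊$60,596/5⌋ = $12,119 → take DB $13,579. Book value $54,317.
Accumulated through year 6 = $207,197 − $54,317 = $152,880.

$152,880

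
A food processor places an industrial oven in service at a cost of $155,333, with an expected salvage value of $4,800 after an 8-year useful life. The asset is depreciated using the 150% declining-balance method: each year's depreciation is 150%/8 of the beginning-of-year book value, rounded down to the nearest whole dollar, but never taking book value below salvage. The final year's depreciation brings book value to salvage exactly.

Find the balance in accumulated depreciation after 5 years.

$100,330

Depreciable base = $155,333 − $4,800 = $150,533.
Year 1: ⌊$155,333 × 150%/8⌋ = $29,124. Book value $126,209.
Year 2: ⌊$126,209 × 150%/8⌋ = $23,664. Book value $102,545.
Year 3: ⌊$102,545 × 150%/8⌋ = $19,227. Book value $83,318.
Year 4: ⌊$83,318 × 150%/8⌋ = $15,622. Book value $67,696.
Year 5: ⌊$67,696 × 150%/8⌋ = $12,693. Book value $55,003.
Accumulated through year 5 = $155,333 − $55,003 = $100,330.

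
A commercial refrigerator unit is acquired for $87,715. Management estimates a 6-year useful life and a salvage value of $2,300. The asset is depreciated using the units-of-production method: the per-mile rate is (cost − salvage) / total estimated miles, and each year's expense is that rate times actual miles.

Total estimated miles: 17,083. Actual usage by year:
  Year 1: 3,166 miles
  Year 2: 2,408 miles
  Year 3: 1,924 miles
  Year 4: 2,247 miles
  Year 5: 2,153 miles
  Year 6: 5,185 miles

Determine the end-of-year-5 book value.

Depreciable base = $87,715 − $2,300 = $85,415.
Rate = $85,415 / 17,083 miles = $5 per mile.
Year 1: 3,166 × $5 = $15,830. Book value $71,885.
Year 2: 2,408 × $5 = $12,040. Book value $59,845.
Year 3: 1,924 × $5 = $9,620. Book value $50,225.
Year 4: 2,247 × $5 = $11,235. Book value $38,990.
Year 5: 2,153 × $5 = $10,765. Book value $28,225.

$28,225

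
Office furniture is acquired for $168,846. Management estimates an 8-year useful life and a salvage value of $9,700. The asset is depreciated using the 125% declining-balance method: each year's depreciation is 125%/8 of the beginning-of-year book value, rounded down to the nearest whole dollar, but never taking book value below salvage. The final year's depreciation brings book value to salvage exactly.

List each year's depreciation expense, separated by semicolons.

Depreciable base = $168,846 − $9,700 = $159,146.
Year 1: ⌊$168,846 × 125%/8⌋ = $26,382. Book value $142,464.
Year 2: ⌊$142,464 × 125%/8⌋ = $22,260. Book value $120,204.
Year 3: ⌊$120,204 × 125%/8⌋ = $18,781. Book value $101,423.
Year 4: ⌊$101,423 × 125%/8⌋ = $15,847. Book value $85,576.
Year 5: ⌊$85,576 × 125%/8⌋ = $13,371. Book value $72,205.
Year 6: ⌊$72,205 × 125%/8⌋ = $11,282. Book value $60,923.
Year 7: ⌊$60,923 × 125%/8⌋ = $9,519. Book value $51,404.
Year 8 (final): $51,404 − $9,700 = $41,704. Book value $9,700.

$26,382; $22,260; $18,781; $15,847; $13,371; $11,282; $9,519; $41,704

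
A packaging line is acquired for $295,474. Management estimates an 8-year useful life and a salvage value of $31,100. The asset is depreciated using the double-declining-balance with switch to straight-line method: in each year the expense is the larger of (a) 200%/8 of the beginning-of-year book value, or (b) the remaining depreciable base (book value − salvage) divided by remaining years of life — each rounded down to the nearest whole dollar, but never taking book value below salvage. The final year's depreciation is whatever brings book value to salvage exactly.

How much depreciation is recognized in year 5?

Depreciable base = $295,474 − $31,100 = $264,374.
Year 1: DB = ⌊$295,474 × 200%/8⌋ = $73,868; SL = ⌊$264,374/8⌋ = $33,046 → take DB $73,868. Book value $221,606.
Year 2: DB = ⌊$221,606 × 200%/8⌋ = $55,401; SL = ⌊$190,506/7⌋ = $27,215 → take DB $55,401. Book value $166,205.
Year 3: DB = ⌊$166,205 × 200%/8⌋ = $41,551; SL = ⌊$135,105/6⌋ = $22,517 → take DB $41,551. Book value $124,654.
Year 4: DB = ⌊$124,654 × 200%/8⌋ = $31,163; SL = ⌊$93,554/5⌋ = $18,710 → take DB $31,163. Book value $93,491.
Year 5: DB = ⌊$93,491 × 200%/8⌋ = $23,372; SL = ⌊$62,391/4⌋ = $15,597 → take DB $23,372. Book value $70,119.

$23,372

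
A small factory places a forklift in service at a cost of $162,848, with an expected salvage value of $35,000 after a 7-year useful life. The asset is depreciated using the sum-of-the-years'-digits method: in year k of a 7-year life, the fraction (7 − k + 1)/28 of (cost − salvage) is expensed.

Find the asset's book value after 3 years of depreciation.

$80,660

Depreciable base = $162,848 − $35,000 = $127,848.
Sum of the years' digits = 7+6+5+4+3+2+1 = 28.
Year 1: $127,848 × 7/28 = $31,962. Book value $130,886.
Year 2: $127,848 × 6/28 = $27,396. Book value $103,490.
Year 3: $127,848 × 5/28 = $22,830. Book value $80,660.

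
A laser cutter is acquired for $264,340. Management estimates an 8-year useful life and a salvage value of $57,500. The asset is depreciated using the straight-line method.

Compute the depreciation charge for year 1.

Depreciable base = $264,340 − $57,500 = $206,840.
Annual expense = $206,840 / 8 = $25,855.

$25,855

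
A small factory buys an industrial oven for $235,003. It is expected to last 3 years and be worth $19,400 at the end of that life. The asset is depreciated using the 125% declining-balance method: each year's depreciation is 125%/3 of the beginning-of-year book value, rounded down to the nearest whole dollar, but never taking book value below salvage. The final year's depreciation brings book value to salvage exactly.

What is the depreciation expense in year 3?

Depreciable base = $235,003 − $19,400 = $215,603.
Year 1: ⌊$235,003 × 125%/3⌋ = $97,917. Book value $137,086.
Year 2: ⌊$137,086 × 125%/3⌋ = $57,119. Book value $79,967.
Year 3 (final): $79,967 − $19,400 = $60,567. Book value $19,400.

$60,567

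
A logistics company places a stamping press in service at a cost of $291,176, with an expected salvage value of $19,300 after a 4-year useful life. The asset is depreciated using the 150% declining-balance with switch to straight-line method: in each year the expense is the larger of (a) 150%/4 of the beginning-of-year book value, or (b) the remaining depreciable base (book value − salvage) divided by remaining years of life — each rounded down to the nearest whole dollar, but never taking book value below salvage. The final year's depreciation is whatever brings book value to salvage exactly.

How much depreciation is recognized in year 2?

$68,244

Depreciable base = $291,176 − $19,300 = $271,876.
Year 1: DB = ⌊$291,176 × 150%/4⌋ = $109,191; SL = ⌊$271,876/4⌋ = $67,969 → take DB $109,191. Book value $181,985.
Year 2: DB = ⌊$181,985 × 150%/4⌋ = $68,244; SL = ⌊$162,685/3⌋ = $54,228 → take DB $68,244. Book value $113,741.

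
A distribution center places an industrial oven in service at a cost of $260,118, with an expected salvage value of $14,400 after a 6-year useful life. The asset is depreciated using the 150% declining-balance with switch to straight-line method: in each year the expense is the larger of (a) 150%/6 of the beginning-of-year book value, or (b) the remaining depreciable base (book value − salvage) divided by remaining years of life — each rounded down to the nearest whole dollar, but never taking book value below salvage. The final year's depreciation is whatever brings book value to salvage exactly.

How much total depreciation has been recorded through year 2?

$113,801

Depreciable base = $260,118 − $14,400 = $245,718.
Year 1: DB = ⌊$260,118 × 150%/6⌋ = $65,029; SL = ⌊$245,718/6⌋ = $40,953 → take DB $65,029. Book value $195,089.
Year 2: DB = ⌊$195,089 × 150%/6⌋ = $48,772; SL = ⌊$180,689/5⌋ = $36,137 → take DB $48,772. Book value $146,317.
Accumulated through year 2 = $260,118 − $146,317 = $113,801.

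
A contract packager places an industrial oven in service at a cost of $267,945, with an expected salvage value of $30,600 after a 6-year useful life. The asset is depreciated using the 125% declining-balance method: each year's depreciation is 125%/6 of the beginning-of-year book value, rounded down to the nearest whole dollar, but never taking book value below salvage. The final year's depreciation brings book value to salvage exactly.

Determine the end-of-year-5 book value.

$83,323

Depreciable base = $267,945 − $30,600 = $237,345.
Year 1: ⌊$267,945 × 125%/6⌋ = $55,821. Book value $212,124.
Year 2: ⌊$212,124 × 125%/6⌋ = $44,192. Book value $167,932.
Year 3: ⌊$167,932 × 125%/6⌋ = $34,985. Book value $132,947.
Year 4: ⌊$132,947 × 125%/6⌋ = $27,697. Book value $105,250.
Year 5: ⌊$105,250 × 125%/6⌋ = $21,927. Book value $83,323.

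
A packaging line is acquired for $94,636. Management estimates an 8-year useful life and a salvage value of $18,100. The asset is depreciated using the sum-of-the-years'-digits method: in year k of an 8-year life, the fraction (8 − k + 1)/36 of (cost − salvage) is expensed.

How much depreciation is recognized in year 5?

Depreciable base = $94,636 − $18,100 = $76,536.
Sum of the years' digits = 8+7+6+5+4+3+2+1 = 36.
Year 1: $76,536 × 8/36 = $17,008. Book value $77,628.
Year 2: $76,536 × 7/36 = $14,882. Book value $62,746.
Year 3: $76,536 × 6/36 = $12,756. Book value $49,990.
Year 4: $76,536 × 5/36 = $10,630. Book value $39,360.
Year 5: $76,536 × 4/36 = $8,504. Book value $30,856.

$8,504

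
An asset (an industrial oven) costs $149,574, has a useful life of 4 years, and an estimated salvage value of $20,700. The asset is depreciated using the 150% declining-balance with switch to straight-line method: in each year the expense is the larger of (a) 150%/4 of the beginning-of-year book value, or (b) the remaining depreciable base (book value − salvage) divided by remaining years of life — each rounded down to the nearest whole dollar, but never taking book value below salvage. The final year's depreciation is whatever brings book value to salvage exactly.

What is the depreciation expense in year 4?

Depreciable base = $149,574 − $20,700 = $128,874.
Year 1: DB = ⌊$149,574 × 150%/4⌋ = $56,090; SL = ⌊$128,874/4⌋ = $32,218 → take DB $56,090. Book value $93,484.
Year 2: DB = ⌊$93,484 × 150%/4⌋ = $35,056; SL = ⌊$72,784/3⌋ = $24,261 → take DB $35,056. Book value $58,428.
Year 3: DB = ⌊$58,428 × 150%/4⌋ = $21,910; SL = ⌊$37,728/2⌋ = $18,864 → take DB $21,910. Book value $36,518.
Year 4 (final): $36,518 − $20,700 = $15,818. Book value $20,700.

$15,818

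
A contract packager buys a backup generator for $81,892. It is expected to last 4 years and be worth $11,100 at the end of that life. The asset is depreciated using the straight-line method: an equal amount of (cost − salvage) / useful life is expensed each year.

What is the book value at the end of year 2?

$46,496

Depreciable base = $81,892 − $11,100 = $70,792.
Annual expense = $70,792 / 4 = $17,698.
End of year 1: book value $64,194.
End of year 2: book value $46,496.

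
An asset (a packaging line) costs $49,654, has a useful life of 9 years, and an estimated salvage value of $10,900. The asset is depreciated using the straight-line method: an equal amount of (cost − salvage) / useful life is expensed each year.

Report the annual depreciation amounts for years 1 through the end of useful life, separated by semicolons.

Depreciable base = $49,654 − $10,900 = $38,754.
Annual expense = $38,754 / 9 = $4,306.
End of year 1: book value $45,348.
End of year 2: book value $41,042.
End of year 3: book value $36,736.
End of year 4: book value $32,430.
End of year 5: book value $28,124.
End of year 6: book value $23,818.
End of year 7: book value $19,512.
End of year 8: book value $15,206.
End of year 9: book value $10,900.

$4,306; $4,306; $4,306; $4,306; $4,306; $4,306; $4,306; $4,306; $4,306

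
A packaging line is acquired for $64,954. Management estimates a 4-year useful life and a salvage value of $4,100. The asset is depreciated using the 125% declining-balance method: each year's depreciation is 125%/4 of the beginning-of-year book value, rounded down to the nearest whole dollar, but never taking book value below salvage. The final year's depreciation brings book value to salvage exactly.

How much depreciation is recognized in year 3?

Depreciable base = $64,954 − $4,100 = $60,854.
Year 1: ⌊$64,954 × 125%/4⌋ = $20,298. Book value $44,656.
Year 2: ⌊$44,656 × 125%/4⌋ = $13,955. Book value $30,701.
Year 3: ⌊$30,701 × 125%/4⌋ = $9,594. Book value $21,107.

$9,594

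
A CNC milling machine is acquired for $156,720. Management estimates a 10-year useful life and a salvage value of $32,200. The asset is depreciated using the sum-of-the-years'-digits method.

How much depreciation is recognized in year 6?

Depreciable base = $156,720 − $32,200 = $124,520.
Sum of the years' digits = 10+9+8+7+6+5+4+3+2+1 = 55.
Year 1: $124,520 × 10/55 = $22,640. Book value $134,080.
Year 2: $124,520 × 9/55 = $20,376. Book value $113,704.
Year 3: $124,520 × 8/55 = $18,112. Book value $95,592.
Year 4: $124,520 × 7/55 = $15,848. Book value $79,744.
Year 5: $124,520 × 6/55 = $13,584. Book value $66,160.
Year 6: $124,520 × 5/55 = $11,320. Book value $54,840.

$11,320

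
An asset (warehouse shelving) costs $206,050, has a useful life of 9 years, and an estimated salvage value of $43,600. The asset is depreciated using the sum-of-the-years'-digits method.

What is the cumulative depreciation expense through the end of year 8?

$158,840

Depreciable base = $206,050 − $43,600 = $162,450.
Sum of the years' digits = 9+8+7+6+5+4+3+2+1 = 45.
Year 1: $162,450 × 9/45 = $32,490. Book value $173,560.
Year 2: $162,450 × 8/45 = $28,880. Book value $144,680.
Year 3: $162,450 × 7/45 = $25,270. Book value $119,410.
Year 4: $162,450 × 6/45 = $21,660. Book value $97,750.
Year 5: $162,450 × 5/45 = $18,050. Book value $79,700.
Year 6: $162,450 × 4/45 = $14,440. Book value $65,260.
Year 7: $162,450 × 3/45 = $10,830. Book value $54,430.
Year 8: $162,450 × 2/45 = $7,220. Book value $47,210.
Accumulated through year 8 = $206,050 − $47,210 = $158,840.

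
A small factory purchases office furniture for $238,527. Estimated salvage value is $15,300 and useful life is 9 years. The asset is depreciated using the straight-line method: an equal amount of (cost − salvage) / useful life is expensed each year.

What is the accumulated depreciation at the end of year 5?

$124,015

Depreciable base = $238,527 − $15,300 = $223,227.
Annual expense = $223,227 / 9 = $24,803.
End of year 1: book value $213,724.
End of year 2: book value $188,921.
End of year 3: book value $164,118.
End of year 4: book value $139,315.
End of year 5: book value $114,512.
Accumulated through year 5 = $238,527 − $114,512 = $124,015.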